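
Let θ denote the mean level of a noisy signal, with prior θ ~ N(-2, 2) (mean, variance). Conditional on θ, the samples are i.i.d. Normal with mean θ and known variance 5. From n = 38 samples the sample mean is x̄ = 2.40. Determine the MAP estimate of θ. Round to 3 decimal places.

θ̂_MAP = 2.128

n = 38, x̄ = 2.40.
For a Normal prior and Normal likelihood with known variance, the posterior is Normal; its mode equals its mean, the precision-weighted average.
Prior precision 1/σ₀² = 1/2 = 0.5; data precision n/σ² = 38/5 = 7.6.
θ̂ = (0.5·(-2) + 7.6·2.4) / (0.5 + 7.6) = 17.24/8.1 = 862/405 ≈ 2.128.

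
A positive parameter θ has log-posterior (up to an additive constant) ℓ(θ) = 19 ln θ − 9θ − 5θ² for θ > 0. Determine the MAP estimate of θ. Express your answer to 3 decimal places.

ℓ'(θ) = 19/θ − 9 − 10θ. Setting this to zero and multiplying by θ: 10θ² + 9θ − 19 = 0.
θ = (−9 + √(9² + 4·10·19)) / (2·10) = (−9 + √841) / 20 = (−9 + 29)/20 = 1.
ℓ''(θ) = −19/θ² − 10 < 0, confirming a maximum.

θ̂_MAP = 1.000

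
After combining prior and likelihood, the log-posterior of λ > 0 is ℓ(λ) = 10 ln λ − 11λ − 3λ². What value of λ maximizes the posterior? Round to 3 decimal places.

λ̂_MAP = 0.667

ℓ'(λ) = 10/λ − 11 − 6λ. Setting this to zero and multiplying by λ: 6λ² + 11λ − 10 = 0.
λ = (−11 + √(11² + 4·6·10)) / (2·6) = (−11 + √361) / 12 = (−11 + 19)/12 = 2/3.
ℓ''(λ) = −10/λ² − 6 < 0, confirming a maximum.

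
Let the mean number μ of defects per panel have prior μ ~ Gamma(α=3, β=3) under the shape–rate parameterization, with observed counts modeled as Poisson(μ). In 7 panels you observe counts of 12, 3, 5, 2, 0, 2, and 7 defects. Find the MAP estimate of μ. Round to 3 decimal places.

μ̂_MAP = 3.300

Σxᵢ = 12+3+5+2+0+2+7 = 31, with n = 7.
Posterior ∝ μ^2e^(−3μ) · μ^31e^(−7μ) = μ^33e^(−10μ), i.e. Gamma(shape=34, rate=10).
The mode of a Gamma(a, b) with a ≥ 1 (shape–rate) is (a−1)/b = 33/10 ≈ 3.300.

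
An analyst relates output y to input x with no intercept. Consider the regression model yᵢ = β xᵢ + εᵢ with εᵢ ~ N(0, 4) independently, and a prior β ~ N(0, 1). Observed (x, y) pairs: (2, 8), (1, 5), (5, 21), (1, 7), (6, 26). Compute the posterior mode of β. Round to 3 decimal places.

β̂_MAP = 4.070

log p(β | y) = −Σ(yᵢ − βxᵢ)²/(2·4) − β²/(2·1) + const.
Setting the derivative to zero: Σxᵢ(yᵢ − βxᵢ)/4 − β/1 = 0, so β = Σxᵢyᵢ / (Σxᵢ² + σ²/τ²).
Σxᵢyᵢ = 2·8 + 1·5 + 5·21 + 1·7 + 6·26 = 289; Σxᵢ² = 67; σ²/τ² = 4.
β̂_MAP = 289 / (67 + 4) = 289/71 ≈ 4.070.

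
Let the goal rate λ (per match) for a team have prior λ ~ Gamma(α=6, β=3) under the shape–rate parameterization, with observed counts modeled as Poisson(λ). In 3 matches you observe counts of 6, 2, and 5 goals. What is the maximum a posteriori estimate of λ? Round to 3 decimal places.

Σxᵢ = 6+2+5 = 13, with n = 3.
Posterior ∝ λ^5e^(−3λ) · λ^13e^(−3λ) = λ^18e^(−6λ), i.e. Gamma(shape=19, rate=6).
The mode of a Gamma(a, b) with a ≥ 1 (shape–rate) is (a−1)/b = 18/6 ≈ 3.000.

λ̂_MAP = 3.000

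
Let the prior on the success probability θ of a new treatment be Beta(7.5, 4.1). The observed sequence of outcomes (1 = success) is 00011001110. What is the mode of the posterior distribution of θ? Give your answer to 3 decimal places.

θ̂_MAP = 0.558

Prior: Beta(7.5, 4.1).
Data: 5 successes in 11 trials (from the sequence). The binomial likelihood contributes θ^5(1−θ)^6, so the posterior is Beta(7.5+5, 4.1+6) = Beta(12.5, 10.1).
For Beta(a, b) with a, b > 1 the mode is (a−1)/(a+b−2) = 11.5/20.6 ≈ 0.558.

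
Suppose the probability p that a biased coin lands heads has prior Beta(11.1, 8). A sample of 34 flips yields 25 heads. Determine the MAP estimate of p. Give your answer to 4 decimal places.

p̂_MAP = 0.6869

Prior: Beta(11.1, 8).
Data: 25 successes in 34 trials. The binomial likelihood contributes p^25(1−p)^9, so the posterior is Beta(11.1+25, 8+9) = Beta(36.1, 17).
For Beta(a, b) with a, b > 1 the mode is (a−1)/(a+b−2) = 35.1/51.1 ≈ 0.6869.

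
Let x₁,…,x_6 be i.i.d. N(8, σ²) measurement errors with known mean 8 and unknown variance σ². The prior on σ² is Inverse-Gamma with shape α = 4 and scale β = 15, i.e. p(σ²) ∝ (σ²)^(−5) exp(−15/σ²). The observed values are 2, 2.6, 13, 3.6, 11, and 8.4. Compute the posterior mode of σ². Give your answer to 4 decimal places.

Sum of squared deviations about the known mean: SS = (2−8)² + (2.6−8)² + (13−8)² + (3.6−8)² + (11−8)² + (8.4−8)² = 118.68.
The Normal likelihood contributes (σ²)^(−n/2) exp(−SS/(2σ²)), so the posterior is Inverse-Gamma(α + n/2, β + SS/2) = Inverse-Gamma(7, 74.34).
The mode of Inverse-Gamma(a, b) is b/(a+1) = 74.34/8 ≈ 9.2925.

σ̂²_MAP = 9.2925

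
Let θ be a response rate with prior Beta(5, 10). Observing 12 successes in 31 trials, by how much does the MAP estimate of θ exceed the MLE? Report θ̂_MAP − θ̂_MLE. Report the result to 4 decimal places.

Posterior is Beta(17, 29); MAP = (17−1)/(46−2) = 16/44 ≈ 0.36364.
MLE ignores the prior: θ̂_MLE = k/n = 12/31 ≈ 0.38710.
Difference = 16/44 − 12/31 = -8/341 ≈ -0.0235.

MAP − MLE = -0.0235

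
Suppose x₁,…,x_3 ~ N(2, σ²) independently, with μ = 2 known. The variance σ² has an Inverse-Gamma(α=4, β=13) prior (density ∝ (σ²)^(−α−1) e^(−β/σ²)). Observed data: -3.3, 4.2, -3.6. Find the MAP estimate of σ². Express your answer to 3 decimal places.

σ̂²_MAP = 6.945

Sum of squared deviations about the known mean: SS = (-3.3−2)² + (4.2−2)² + (-3.6−2)² = 64.29.
The Normal likelihood contributes (σ²)^(−n/2) exp(−SS/(2σ²)), so the posterior is Inverse-Gamma(α + n/2, β + SS/2) = Inverse-Gamma(5.5, 45.145).
The mode of Inverse-Gamma(a, b) is b/(a+1) = 45.145/6.5 ≈ 6.945.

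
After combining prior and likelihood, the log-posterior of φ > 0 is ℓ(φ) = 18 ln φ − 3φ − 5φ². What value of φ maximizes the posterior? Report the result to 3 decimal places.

ℓ'(φ) = 18/φ − 3 − 10φ. Setting this to zero and multiplying by φ: 10φ² + 3φ − 18 = 0.
φ = (−3 + √(3² + 4·10·18)) / (2·10) = (−3 + √729) / 20 = (−3 + 27)/20 = 6/5.
ℓ''(φ) = −18/φ² − 10 < 0, confirming a maximum.

φ̂_MAP = 1.200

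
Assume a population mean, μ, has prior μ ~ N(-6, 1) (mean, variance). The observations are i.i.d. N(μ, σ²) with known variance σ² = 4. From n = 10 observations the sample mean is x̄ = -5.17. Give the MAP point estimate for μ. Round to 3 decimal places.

μ̂_MAP = -5.407

n = 10, x̄ = -5.17.
For a Normal prior and Normal likelihood with known variance, the posterior is Normal; its mode equals its mean, the precision-weighted average.
Prior precision 1/σ₀² = 1/1 = 1; data precision n/σ² = 10/4 = 2.5.
μ̂ = (1·(-6) + 2.5·(-5.17)) / (1 + 2.5) = (-18.925)/3.5 = -757/140 ≈ -5.407.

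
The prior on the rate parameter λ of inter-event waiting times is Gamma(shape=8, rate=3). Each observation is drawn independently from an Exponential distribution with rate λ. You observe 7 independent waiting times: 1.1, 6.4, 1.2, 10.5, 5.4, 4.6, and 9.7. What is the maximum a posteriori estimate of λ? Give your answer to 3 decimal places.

λ̂_MAP = 0.334

The Exponential(rate=λ) likelihood is ∝ λ^n e^(−λΣtᵢ). Here n = 7 and Σtᵢ = 1.1 + 6.4 + 1.2 + 10.5 + 5.4 + 4.6 + 9.7 = 38.9.
Posterior ∝ λ^7e^(−3λ) · λ^7e^(−38.9λ) = λ^14e^(−41.9λ), i.e. Gamma(15, 41.9).
Mode = (a−1)/b = 14/41.9 ≈ 0.334.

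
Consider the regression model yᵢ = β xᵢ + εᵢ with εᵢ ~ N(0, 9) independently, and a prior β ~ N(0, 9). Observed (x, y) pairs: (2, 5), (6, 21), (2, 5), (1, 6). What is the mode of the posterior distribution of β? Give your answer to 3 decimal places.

β̂_MAP = 3.304

log p(β | y) = −Σ(yᵢ − βxᵢ)²/(2·9) − β²/(2·9) + const.
Setting the derivative to zero: Σxᵢ(yᵢ − βxᵢ)/9 − β/9 = 0, so β = Σxᵢyᵢ / (Σxᵢ² + σ²/τ²).
Σxᵢyᵢ = 2·5 + 6·21 + 2·5 + 1·6 = 152; Σxᵢ² = 45; σ²/τ² = 1.
β̂_MAP = 152 / (45 + 1) = 152/46 ≈ 3.304.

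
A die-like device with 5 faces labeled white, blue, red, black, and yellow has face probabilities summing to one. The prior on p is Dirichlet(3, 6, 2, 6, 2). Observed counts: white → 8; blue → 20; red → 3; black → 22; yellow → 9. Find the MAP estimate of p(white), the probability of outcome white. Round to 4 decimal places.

The posterior is Dirichlet(αᵢ + nᵢ) = Dirichlet(11, 26, 5, 28, 11).
For a Dirichlet(a₁,…,a_K) with all aᵢ > 1, the mode has j-th component (aⱼ − 1)/(Σaᵢ − K).
Here Σaᵢ = 81 and K = 5, so p(white) = (11 − 1)/(81 − 5) = 10/76 ≈ 0.1316.

MAP estimate of p(white) = 0.1316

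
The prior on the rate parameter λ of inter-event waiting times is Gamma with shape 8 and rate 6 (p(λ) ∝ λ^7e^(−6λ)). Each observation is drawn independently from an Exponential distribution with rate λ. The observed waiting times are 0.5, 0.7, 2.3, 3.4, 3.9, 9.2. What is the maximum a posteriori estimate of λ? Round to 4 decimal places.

The Exponential(rate=λ) likelihood is ∝ λ^n e^(−λΣtᵢ). Here n = 6 and Σtᵢ = 0.5 + 0.7 + 2.3 + 3.4 + 3.9 + 9.2 = 20.
Posterior ∝ λ^7e^(−6λ) · λ^6e^(−20λ) = λ^13e^(−26λ), i.e. Gamma(14, 26).
Mode = (a−1)/b = 13/26 ≈ 0.5000.

λ̂_MAP = 0.5000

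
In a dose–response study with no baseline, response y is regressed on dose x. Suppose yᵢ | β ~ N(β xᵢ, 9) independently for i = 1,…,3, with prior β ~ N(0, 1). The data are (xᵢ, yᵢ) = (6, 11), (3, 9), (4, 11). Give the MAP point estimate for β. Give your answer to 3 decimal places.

log p(β | y) = −Σ(yᵢ − βxᵢ)²/(2·9) − β²/(2·1) + const.
Setting the derivative to zero: Σxᵢ(yᵢ − βxᵢ)/9 − β/1 = 0, so β = Σxᵢyᵢ / (Σxᵢ² + σ²/τ²).
Σxᵢyᵢ = 6·11 + 3·9 + 4·11 = 137; Σxᵢ² = 61; σ²/τ² = 9.
β̂_MAP = 137 / (61 + 9) = 137/70 ≈ 1.957.

β̂_MAP = 1.957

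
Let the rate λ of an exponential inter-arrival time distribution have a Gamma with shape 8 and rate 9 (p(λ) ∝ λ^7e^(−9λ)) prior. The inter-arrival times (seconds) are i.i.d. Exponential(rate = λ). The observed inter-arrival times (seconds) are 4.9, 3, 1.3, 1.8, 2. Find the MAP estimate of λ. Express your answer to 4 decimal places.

The Exponential(rate=λ) likelihood is ∝ λ^n e^(−λΣtᵢ). Here n = 5 and Σtᵢ = 4.9 + 3 + 1.3 + 1.8 + 2 = 13.
Posterior ∝ λ^7e^(−9λ) · λ^5e^(−13λ) = λ^12e^(−22λ), i.e. Gamma(13, 22).
Mode = (a−1)/b = 12/22 ≈ 0.5455.

λ̂_MAP = 0.5455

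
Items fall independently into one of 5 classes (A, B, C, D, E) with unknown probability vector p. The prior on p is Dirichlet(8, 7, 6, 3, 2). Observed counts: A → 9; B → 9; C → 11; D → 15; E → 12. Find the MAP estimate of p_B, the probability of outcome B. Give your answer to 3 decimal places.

The posterior is Dirichlet(αᵢ + nᵢ) = Dirichlet(17, 16, 17, 18, 14).
For a Dirichlet(a₁,…,a_K) with all aᵢ > 1, the mode has j-th component (aⱼ − 1)/(Σaᵢ − K).
Here Σaᵢ = 82 and K = 5, so p_B = (16 − 1)/(82 − 5) = 15/77 ≈ 0.195.

MAP estimate of p_B = 0.195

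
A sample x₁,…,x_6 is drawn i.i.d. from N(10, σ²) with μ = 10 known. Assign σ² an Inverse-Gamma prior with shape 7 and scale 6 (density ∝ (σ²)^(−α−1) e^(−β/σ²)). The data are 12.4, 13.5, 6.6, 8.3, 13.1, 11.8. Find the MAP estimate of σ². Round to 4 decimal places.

σ̂²_MAP = 2.6050

Sum of squared deviations about the known mean: SS = (12.4−10)² + (13.5−10)² + (6.6−10)² + (8.3−10)² + (13.1−10)² + (11.8−10)² = 45.31.
The Normal likelihood contributes (σ²)^(−n/2) exp(−SS/(2σ²)), so the posterior is Inverse-Gamma(α + n/2, β + SS/2) = Inverse-Gamma(10, 28.655).
The mode of Inverse-Gamma(a, b) is b/(a+1) = 28.655/11 ≈ 2.6050.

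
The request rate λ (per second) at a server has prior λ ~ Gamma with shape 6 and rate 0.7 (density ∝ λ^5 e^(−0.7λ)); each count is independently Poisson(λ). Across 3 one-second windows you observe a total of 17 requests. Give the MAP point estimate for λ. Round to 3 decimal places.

Σxᵢ = 17, n = 3.
Posterior ∝ λ^5e^(−0.7λ) · λ^17e^(−3λ) = λ^22e^(−3.7λ), i.e. Gamma(shape=23, rate=3.7).
The mode of a Gamma(a, b) with a ≥ 1 (shape–rate) is (a−1)/b = 22/3.7 ≈ 5.946.

λ̂_MAP = 5.946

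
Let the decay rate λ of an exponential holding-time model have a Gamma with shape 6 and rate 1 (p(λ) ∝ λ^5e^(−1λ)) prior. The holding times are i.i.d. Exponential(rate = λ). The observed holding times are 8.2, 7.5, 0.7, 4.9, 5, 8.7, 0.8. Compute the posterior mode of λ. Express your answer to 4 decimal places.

The Exponential(rate=λ) likelihood is ∝ λ^n e^(−λΣtᵢ). Here n = 7 and Σtᵢ = 8.2 + 7.5 + 0.7 + 4.9 + 5 + 8.7 + 0.8 = 35.8.
Posterior ∝ λ^5e^(−1λ) · λ^7e^(−35.8λ) = λ^12e^(−36.8λ), i.e. Gamma(13, 36.8).
Mode = (a−1)/b = 12/36.8 ≈ 0.3261.

λ̂_MAP = 0.3261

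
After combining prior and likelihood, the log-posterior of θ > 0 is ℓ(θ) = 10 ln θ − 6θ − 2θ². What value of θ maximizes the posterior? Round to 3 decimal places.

ℓ'(θ) = 10/θ − 6 − 4θ. Setting this to zero and multiplying by θ: 4θ² + 6θ − 10 = 0.
θ = (−6 + √(6² + 4·4·10)) / (2·4) = (−6 + √196) / 8 = (−6 + 14)/8 = 1.
ℓ''(θ) = −10/θ² − 4 < 0, confirming a maximum.

θ̂_MAP = 1.000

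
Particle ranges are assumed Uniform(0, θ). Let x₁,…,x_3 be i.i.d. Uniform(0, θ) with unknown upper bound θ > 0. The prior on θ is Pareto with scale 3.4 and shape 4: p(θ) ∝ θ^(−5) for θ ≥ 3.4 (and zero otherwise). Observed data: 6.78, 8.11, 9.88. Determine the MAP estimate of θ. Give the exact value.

θ̂_MAP = 9.88

The Uniform(0, θ) likelihood is θ^(−n) for θ ≥ max(xᵢ), zero otherwise. Here max(xᵢ) = 9.88.
Posterior ∝ θ^(−5) · θ^(−3) = θ^(−8) on θ ≥ max(3.4, 9.88) = 9.88.
This density is strictly decreasing in θ, so the posterior mode lies at the lower boundary of the support.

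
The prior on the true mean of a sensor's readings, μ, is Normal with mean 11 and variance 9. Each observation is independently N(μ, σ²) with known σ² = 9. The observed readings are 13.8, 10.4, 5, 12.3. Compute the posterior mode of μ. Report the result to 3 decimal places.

μ̂_MAP = 10.500

n = 4; x̄ = (13.8 + 10.4 + 5 + 12.3)/4 = 41.5/4 = 10.375.
For a Normal prior and Normal likelihood with known variance, the posterior is Normal; its mode equals its mean, the precision-weighted average.
Prior precision 1/σ₀² = 1/9; data precision n/σ² = 4/9.
μ̂ = ((1/9)·11 + (4/9)·10.375) / (1/9 + 4/9) = (35/6)/(5/9) = 10.500.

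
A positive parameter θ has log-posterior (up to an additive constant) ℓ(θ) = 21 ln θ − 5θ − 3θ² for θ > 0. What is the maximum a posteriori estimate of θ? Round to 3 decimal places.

ℓ'(θ) = 21/θ − 5 − 6θ. Setting this to zero and multiplying by θ: 6θ² + 5θ − 21 = 0.
θ = (−5 + √(5² + 4·6·21)) / (2·6) = (−5 + √529) / 12 = (−5 + 23)/12 = 3/2.
ℓ''(θ) = −21/θ² − 6 < 0, confirming a maximum.

θ̂_MAP = 1.500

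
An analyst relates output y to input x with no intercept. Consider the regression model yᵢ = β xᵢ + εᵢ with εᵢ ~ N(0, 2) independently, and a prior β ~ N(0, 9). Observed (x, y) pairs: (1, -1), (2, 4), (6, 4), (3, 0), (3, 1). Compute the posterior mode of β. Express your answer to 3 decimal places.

β̂_MAP = 0.574

log p(β | y) = −Σ(yᵢ − βxᵢ)²/(2·2) − β²/(2·9) + const.
Setting the derivative to zero: Σxᵢ(yᵢ − βxᵢ)/2 − β/9 = 0, so β = Σxᵢyᵢ / (Σxᵢ² + σ²/τ²).
Σxᵢyᵢ = 1·(-1) + 2·4 + 6·4 + 3·0 + 3·1 = 34; Σxᵢ² = 59; σ²/τ² = 2/9.
β̂_MAP = 34 / (59 + 2/9) = 34/(533/9) = 306/533 ≈ 0.574.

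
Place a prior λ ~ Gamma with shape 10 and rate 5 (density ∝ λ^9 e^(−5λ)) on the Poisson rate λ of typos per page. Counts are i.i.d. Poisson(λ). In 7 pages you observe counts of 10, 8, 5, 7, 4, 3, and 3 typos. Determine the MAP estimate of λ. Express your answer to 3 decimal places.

Σxᵢ = 10+8+5+7+4+3+3 = 40, with n = 7.
Posterior ∝ λ^9e^(−5λ) · λ^40e^(−7λ) = λ^49e^(−12λ), i.e. Gamma(shape=50, rate=12).
The mode of a Gamma(a, b) with a ≥ 1 (shape–rate) is (a−1)/b = 49/12 ≈ 4.083.

λ̂_MAP = 4.083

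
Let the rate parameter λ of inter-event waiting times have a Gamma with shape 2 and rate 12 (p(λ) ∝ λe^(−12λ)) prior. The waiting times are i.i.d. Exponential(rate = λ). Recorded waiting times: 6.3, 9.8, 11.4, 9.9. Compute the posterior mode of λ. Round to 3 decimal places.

The Exponential(rate=λ) likelihood is ∝ λ^n e^(−λΣtᵢ). Here n = 4 and Σtᵢ = 6.3 + 9.8 + 11.4 + 9.9 = 37.4.
Posterior ∝ λe^(−12λ) · λ^4e^(−37.4λ) = λ^5e^(−49.4λ), i.e. Gamma(6, 49.4).
Mode = (a−1)/b = 5/49.4 ≈ 0.101.

λ̂_MAP = 0.101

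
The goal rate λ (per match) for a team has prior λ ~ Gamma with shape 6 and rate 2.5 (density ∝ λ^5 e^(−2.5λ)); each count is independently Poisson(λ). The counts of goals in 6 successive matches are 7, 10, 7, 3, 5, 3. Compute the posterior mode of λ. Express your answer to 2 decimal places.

Σxᵢ = 7+10+7+3+5+3 = 35, with n = 6.
Posterior ∝ λ^5e^(−2.5λ) · λ^35e^(−6λ) = λ^40e^(−8.5λ), i.e. Gamma(shape=41, rate=8.5).
The mode of a Gamma(a, b) with a ≥ 1 (shape–rate) is (a−1)/b = 40/8.5 ≈ 4.71.

λ̂_MAP = 4.71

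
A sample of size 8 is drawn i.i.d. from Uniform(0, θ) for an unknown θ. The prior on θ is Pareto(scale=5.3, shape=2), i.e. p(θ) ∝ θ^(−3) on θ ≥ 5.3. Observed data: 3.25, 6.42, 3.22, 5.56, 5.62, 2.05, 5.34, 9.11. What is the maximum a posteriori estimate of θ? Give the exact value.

θ̂_MAP = 9.11

The Uniform(0, θ) likelihood is θ^(−n) for θ ≥ max(xᵢ), zero otherwise. Here max(xᵢ) = 9.11.
Posterior ∝ θ^(−3) · θ^(−8) = θ^(−11) on θ ≥ max(5.3, 9.11) = 9.11.
This density is strictly decreasing in θ, so the posterior mode lies at the lower boundary of the support.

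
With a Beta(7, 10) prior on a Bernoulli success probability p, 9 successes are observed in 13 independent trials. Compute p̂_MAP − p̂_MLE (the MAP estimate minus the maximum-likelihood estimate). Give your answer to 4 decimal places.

Posterior is Beta(16, 14); MAP = (16−1)/(30−2) = 15/28 ≈ 0.53571.
MLE ignores the prior: p̂_MLE = k/n = 9/13 ≈ 0.69231.
Difference = 15/28 − 9/13 = -57/364 ≈ -0.1566.

MAP − MLE = -0.1566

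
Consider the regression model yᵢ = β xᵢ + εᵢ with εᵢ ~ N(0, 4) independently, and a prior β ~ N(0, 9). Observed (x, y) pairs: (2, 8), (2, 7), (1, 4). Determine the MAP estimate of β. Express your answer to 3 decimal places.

log p(β | y) = −Σ(yᵢ − βxᵢ)²/(2·4) − β²/(2·9) + const.
Setting the derivative to zero: Σxᵢ(yᵢ − βxᵢ)/4 − β/9 = 0, so β = Σxᵢyᵢ / (Σxᵢ² + σ²/τ²).
Σxᵢyᵢ = 2·8 + 2·7 + 1·4 = 34; Σxᵢ² = 9; σ²/τ² = 4/9.
β̂_MAP = 34 / (9 + 4/9) = 34/(85/9) = 18/5 ≈ 3.600.

β̂_MAP = 3.600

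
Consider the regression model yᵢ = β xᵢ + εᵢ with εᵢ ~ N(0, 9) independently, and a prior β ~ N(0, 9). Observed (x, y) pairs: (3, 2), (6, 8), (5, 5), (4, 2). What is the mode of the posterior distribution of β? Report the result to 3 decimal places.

β̂_MAP = 1.000

log p(β | y) = −Σ(yᵢ − βxᵢ)²/(2·9) − β²/(2·9) + const.
Setting the derivative to zero: Σxᵢ(yᵢ − βxᵢ)/9 − β/9 = 0, so β = Σxᵢyᵢ / (Σxᵢ² + σ²/τ²).
Σxᵢyᵢ = 3·2 + 6·8 + 5·5 + 4·2 = 87; Σxᵢ² = 86; σ²/τ² = 1.
β̂_MAP = 87 / (86 + 1) = 87/87 ≈ 1.000.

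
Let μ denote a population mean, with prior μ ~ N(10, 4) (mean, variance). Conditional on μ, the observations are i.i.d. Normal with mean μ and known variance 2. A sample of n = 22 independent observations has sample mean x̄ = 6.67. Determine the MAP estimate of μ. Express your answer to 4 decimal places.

n = 22, x̄ = 6.67.
For a Normal prior and Normal likelihood with known variance, the posterior is Normal; its mode equals its mean, the precision-weighted average.
Prior precision 1/σ₀² = 1/4 = 0.25; data precision n/σ² = 22/2 = 11.
μ̂ = (0.25·10 + 11·6.67) / (0.25 + 11) = 75.87/11.25 = 6.7440.

μ̂_MAP = 6.7440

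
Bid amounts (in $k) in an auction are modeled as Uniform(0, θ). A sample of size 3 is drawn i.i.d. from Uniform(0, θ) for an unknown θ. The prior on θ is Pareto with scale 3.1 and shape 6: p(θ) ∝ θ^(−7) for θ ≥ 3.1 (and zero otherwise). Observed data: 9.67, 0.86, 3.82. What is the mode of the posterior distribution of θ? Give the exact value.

The Uniform(0, θ) likelihood is θ^(−n) for θ ≥ max(xᵢ), zero otherwise. Here max(xᵢ) = 9.67.
Posterior ∝ θ^(−7) · θ^(−3) = θ^(−10) on θ ≥ max(3.1, 9.67) = 9.67.
This density is strictly decreasing in θ, so the posterior mode lies at the lower boundary of the support.

θ̂_MAP = 9.67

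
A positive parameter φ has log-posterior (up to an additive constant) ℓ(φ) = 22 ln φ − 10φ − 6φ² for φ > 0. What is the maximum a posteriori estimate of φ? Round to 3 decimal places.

φ̂_MAP = 1.000

ℓ'(φ) = 22/φ − 10 − 12φ. Setting this to zero and multiplying by φ: 12φ² + 10φ − 22 = 0.
φ = (−10 + √(10² + 4·12·22)) / (2·12) = (−10 + √1156) / 24 = (−10 + 34)/24 = 1.
ℓ''(φ) = −22/φ² − 12 < 0, confirming a maximum.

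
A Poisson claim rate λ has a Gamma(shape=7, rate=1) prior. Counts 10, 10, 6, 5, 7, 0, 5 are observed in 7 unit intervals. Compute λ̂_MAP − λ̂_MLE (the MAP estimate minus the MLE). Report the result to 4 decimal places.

Σxᵢ = 43. Posterior is Gamma(50, 8); MAP = (50−1)/8 = 49/8 ≈ 6.12500.
MLE = x̄ = 43/7 ≈ 6.14286.
Difference = 49/8 − 43/7 = -1/56 ≈ -0.0179.

MAP − MLE = -0.0179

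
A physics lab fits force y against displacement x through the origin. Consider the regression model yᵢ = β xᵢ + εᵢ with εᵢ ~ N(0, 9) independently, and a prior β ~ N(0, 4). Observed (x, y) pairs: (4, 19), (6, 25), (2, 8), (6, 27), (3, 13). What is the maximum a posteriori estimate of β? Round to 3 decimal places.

log p(β | y) = −Σ(yᵢ − βxᵢ)²/(2·9) − β²/(2·4) + const.
Setting the derivative to zero: Σxᵢ(yᵢ − βxᵢ)/9 − β/4 = 0, so β = Σxᵢyᵢ / (Σxᵢ² + σ²/τ²).
Σxᵢyᵢ = 4·19 + 6·25 + 2·8 + 6·27 + 3·13 = 443; Σxᵢ² = 101; σ²/τ² = 2.25.
β̂_MAP = 443 / (101 + 2.25) = 443/103.25 ≈ 4.291.

β̂_MAP = 4.291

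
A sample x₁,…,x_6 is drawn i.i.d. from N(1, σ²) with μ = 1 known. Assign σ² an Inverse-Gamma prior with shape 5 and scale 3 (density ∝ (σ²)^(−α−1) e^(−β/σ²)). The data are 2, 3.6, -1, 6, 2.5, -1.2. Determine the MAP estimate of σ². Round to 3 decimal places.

σ̂²_MAP = 2.769

Sum of squared deviations about the known mean: SS = (2−1)² + (3.6−1)² + (-1−1)² + (6−1)² + (2.5−1)² + (-1.2−1)² = 43.85.
The Normal likelihood contributes (σ²)^(−n/2) exp(−SS/(2σ²)), so the posterior is Inverse-Gamma(α + n/2, β + SS/2) = Inverse-Gamma(8, 24.925).
The mode of Inverse-Gamma(a, b) is b/(a+1) = 24.925/9 ≈ 2.769.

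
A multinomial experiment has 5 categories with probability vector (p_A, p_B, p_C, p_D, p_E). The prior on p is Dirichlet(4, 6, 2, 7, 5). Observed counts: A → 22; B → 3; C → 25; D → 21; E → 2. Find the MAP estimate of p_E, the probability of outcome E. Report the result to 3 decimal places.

MAP estimate of p_E = 0.065

The posterior is Dirichlet(αᵢ + nᵢ) = Dirichlet(26, 9, 27, 28, 7).
For a Dirichlet(a₁,…,a_K) with all aᵢ > 1, the mode has j-th component (aⱼ − 1)/(Σaᵢ − K).
Here Σaᵢ = 97 and K = 5, so p_E = (7 − 1)/(97 − 5) = 6/92 ≈ 0.065.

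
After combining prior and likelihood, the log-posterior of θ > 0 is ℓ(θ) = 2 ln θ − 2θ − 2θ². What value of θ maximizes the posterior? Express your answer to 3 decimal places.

θ̂_MAP = 0.500

ℓ'(θ) = 2/θ − 2 − 4θ. Setting this to zero and multiplying by θ: 4θ² + 2θ − 2 = 0.
θ = (−2 + √(2² + 4·4·2)) / (2·4) = (−2 + √36) / 8 = (−2 + 6)/8 = 1/2.
ℓ''(θ) = −2/θ² − 4 < 0, confirming a maximum.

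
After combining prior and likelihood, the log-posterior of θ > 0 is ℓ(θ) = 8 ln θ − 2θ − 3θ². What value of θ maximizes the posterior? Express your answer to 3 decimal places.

θ̂_MAP = 1.000

ℓ'(θ) = 8/θ − 2 − 6θ. Setting this to zero and multiplying by θ: 6θ² + 2θ − 8 = 0.
θ = (−2 + √(2² + 4·6·8)) / (2·6) = (−2 + √196) / 12 = (−2 + 14)/12 = 1.
ℓ''(θ) = −8/θ² − 6 < 0, confirming a maximum.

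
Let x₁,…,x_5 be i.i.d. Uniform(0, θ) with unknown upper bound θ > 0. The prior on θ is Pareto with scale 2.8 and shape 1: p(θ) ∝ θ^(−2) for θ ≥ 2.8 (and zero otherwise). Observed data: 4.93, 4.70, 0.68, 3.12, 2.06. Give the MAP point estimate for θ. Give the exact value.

θ̂_MAP = 4.93

The Uniform(0, θ) likelihood is θ^(−n) for θ ≥ max(xᵢ), zero otherwise. Here max(xᵢ) = 4.93.
Posterior ∝ θ^(−2) · θ^(−5) = θ^(−7) on θ ≥ max(2.8, 4.93) = 4.93.
This density is strictly decreasing in θ, so the posterior mode lies at the lower boundary of the support.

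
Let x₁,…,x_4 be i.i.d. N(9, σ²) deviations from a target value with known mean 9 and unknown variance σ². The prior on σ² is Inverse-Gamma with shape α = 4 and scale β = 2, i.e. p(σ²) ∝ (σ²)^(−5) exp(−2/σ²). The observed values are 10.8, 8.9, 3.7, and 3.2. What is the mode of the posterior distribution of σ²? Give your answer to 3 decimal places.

Sum of squared deviations about the known mean: SS = (10.8−9)² + (8.9−9)² + (3.7−9)² + (3.2−9)² = 64.98.
The Normal likelihood contributes (σ²)^(−n/2) exp(−SS/(2σ²)), so the posterior is Inverse-Gamma(α + n/2, β + SS/2) = Inverse-Gamma(6, 34.49).
The mode of Inverse-Gamma(a, b) is b/(a+1) = 34.49/7 ≈ 4.927.

σ̂²_MAP = 4.927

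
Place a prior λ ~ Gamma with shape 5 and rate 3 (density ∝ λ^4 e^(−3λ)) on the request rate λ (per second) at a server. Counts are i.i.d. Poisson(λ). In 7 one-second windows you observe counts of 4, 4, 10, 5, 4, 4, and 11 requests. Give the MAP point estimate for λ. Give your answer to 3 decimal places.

Σxᵢ = 4+4+10+5+4+4+11 = 42, with n = 7.
Posterior ∝ λ^4e^(−3λ) · λ^42e^(−7λ) = λ^46e^(−10λ), i.e. Gamma(shape=47, rate=10).
The mode of a Gamma(a, b) with a ≥ 1 (shape–rate) is (a−1)/b = 46/10 ≈ 4.600.

λ̂_MAP = 4.600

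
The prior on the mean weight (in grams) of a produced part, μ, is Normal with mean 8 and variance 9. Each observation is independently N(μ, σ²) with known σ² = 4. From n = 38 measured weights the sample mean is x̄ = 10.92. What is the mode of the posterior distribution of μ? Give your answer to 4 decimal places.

n = 38, x̄ = 10.92.
For a Normal prior and Normal likelihood with known variance, the posterior is Normal; its mode equals its mean, the precision-weighted average.
Prior precision 1/σ₀² = 1/9; data precision n/σ² = 38/4 = 9.5.
μ̂ = ((1/9)·8 + 9.5·10.92) / (1/9 + 9.5) = (47083/450)/(173/18) = 47083/4325 ≈ 10.8862.

μ̂_MAP = 10.8862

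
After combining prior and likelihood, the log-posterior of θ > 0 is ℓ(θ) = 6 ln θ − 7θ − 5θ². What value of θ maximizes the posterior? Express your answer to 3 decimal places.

ℓ'(θ) = 6/θ − 7 − 10θ. Setting this to zero and multiplying by θ: 10θ² + 7θ − 6 = 0.
θ = (−7 + √(7² + 4·10·6)) / (2·10) = (−7 + √289) / 20 = (−7 + 17)/20 = 1/2.
ℓ''(θ) = −6/θ² − 10 < 0, confirming a maximum.

θ̂_MAP = 0.500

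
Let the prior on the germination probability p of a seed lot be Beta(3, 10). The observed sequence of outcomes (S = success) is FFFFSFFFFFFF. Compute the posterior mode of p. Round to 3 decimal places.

Prior: Beta(3, 10).
Data: 1 success in 12 trials (from the sequence). The binomial likelihood contributes p(1−p)^11, so the posterior is Beta(3+1, 10+11) = Beta(4, 21).
For Beta(a, b) with a, b > 1 the mode is (a−1)/(a+b−2) = 3/23 ≈ 0.130.

p̂_MAP = 0.130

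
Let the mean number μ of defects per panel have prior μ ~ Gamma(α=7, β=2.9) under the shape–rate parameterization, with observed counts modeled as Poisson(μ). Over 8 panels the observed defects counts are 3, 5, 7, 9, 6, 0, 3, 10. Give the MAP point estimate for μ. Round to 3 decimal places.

μ̂_MAP = 4.495

Σxᵢ = 3+5+7+9+6+0+3+10 = 43, with n = 8.
Posterior ∝ μ^6e^(−2.9μ) · μ^43e^(−8μ) = μ^49e^(−10.9μ), i.e. Gamma(shape=50, rate=10.9).
The mode of a Gamma(a, b) with a ≥ 1 (shape–rate) is (a−1)/b = 49/10.9 ≈ 4.495.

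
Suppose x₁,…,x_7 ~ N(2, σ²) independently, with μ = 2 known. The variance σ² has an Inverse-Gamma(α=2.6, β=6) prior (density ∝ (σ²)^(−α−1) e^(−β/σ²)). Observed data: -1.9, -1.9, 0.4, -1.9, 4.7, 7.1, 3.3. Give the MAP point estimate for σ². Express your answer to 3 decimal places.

σ̂²_MAP = 6.703

Sum of squared deviations about the known mean: SS = (-1.9−2)² + (-1.9−2)² + (0.4−2)² + (-1.9−2)² + (4.7−2)² + (7.1−2)² + (3.3−2)² = 83.18.
The Normal likelihood contributes (σ²)^(−n/2) exp(−SS/(2σ²)), so the posterior is Inverse-Gamma(α + n/2, β + SS/2) = Inverse-Gamma(6.1, 47.59).
The mode of Inverse-Gamma(a, b) is b/(a+1) = 47.59/7.1 ≈ 6.703.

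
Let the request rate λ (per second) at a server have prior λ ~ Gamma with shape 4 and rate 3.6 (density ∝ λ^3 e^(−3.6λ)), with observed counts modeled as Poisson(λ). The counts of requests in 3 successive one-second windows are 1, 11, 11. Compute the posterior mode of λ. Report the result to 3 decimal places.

λ̂_MAP = 3.939

Σxᵢ = 1+11+11 = 23, with n = 3.
Posterior ∝ λ^3e^(−3.6λ) · λ^23e^(−3λ) = λ^26e^(−6.6λ), i.e. Gamma(shape=27, rate=6.6).
The mode of a Gamma(a, b) with a ≥ 1 (shape–rate) is (a−1)/b = 26/6.6 ≈ 3.939.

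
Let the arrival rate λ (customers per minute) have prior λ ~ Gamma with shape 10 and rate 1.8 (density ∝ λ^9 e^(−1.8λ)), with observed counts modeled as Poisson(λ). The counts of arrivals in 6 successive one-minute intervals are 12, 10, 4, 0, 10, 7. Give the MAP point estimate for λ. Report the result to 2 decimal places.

Σxᵢ = 12+10+4+0+10+7 = 43, with n = 6.
Posterior ∝ λ^9e^(−1.8λ) · λ^43e^(−6λ) = λ^52e^(−7.8λ), i.e. Gamma(shape=53, rate=7.8).
The mode of a Gamma(a, b) with a ≥ 1 (shape–rate) is (a−1)/b = 52/7.8 ≈ 6.67.

λ̂_MAP = 6.67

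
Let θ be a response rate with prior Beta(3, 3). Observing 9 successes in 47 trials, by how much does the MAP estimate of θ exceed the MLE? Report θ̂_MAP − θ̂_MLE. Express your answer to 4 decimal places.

Posterior is Beta(12, 41); MAP = (12−1)/(53−2) = 11/51 ≈ 0.21569.
MLE ignores the prior: θ̂_MLE = k/n = 9/47 ≈ 0.19149.
Difference = 11/51 − 9/47 = 58/2397 ≈ 0.0242.

MAP − MLE = 0.0242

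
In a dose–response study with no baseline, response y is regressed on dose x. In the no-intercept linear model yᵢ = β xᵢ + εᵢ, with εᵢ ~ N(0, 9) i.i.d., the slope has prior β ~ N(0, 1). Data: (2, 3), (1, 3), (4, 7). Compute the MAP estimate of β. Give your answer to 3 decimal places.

log p(β | y) = −Σ(yᵢ − βxᵢ)²/(2·9) − β²/(2·1) + const.
Setting the derivative to zero: Σxᵢ(yᵢ − βxᵢ)/9 − β/1 = 0, so β = Σxᵢyᵢ / (Σxᵢ² + σ²/τ²).
Σxᵢyᵢ = 2·3 + 1·3 + 4·7 = 37; Σxᵢ² = 21; σ²/τ² = 9.
β̂_MAP = 37 / (21 + 9) = 37/30 ≈ 1.233.

β̂_MAP = 1.233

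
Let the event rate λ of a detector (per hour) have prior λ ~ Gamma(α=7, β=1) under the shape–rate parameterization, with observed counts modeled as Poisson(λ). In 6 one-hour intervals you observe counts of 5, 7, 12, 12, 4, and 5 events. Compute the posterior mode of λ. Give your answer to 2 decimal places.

Σxᵢ = 5+7+12+12+4+5 = 45, with n = 6.
Posterior ∝ λ^6e^(−1λ) · λ^45e^(−6λ) = λ^51e^(−7λ), i.e. Gamma(shape=52, rate=7).
The mode of a Gamma(a, b) with a ≥ 1 (shape–rate) is (a−1)/b = 51/7 ≈ 7.29.

λ̂_MAP = 7.29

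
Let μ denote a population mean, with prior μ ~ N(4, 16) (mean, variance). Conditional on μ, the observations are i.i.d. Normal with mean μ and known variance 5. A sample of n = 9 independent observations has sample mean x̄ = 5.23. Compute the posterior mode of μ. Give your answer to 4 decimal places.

n = 9, x̄ = 5.23.
For a Normal prior and Normal likelihood with known variance, the posterior is Normal; its mode equals its mean, the precision-weighted average.
Prior precision 1/σ₀² = 1/16 = 0.0625; data precision n/σ² = 9/5 = 1.8.
μ̂ = (0.0625·4 + 1.8·5.23) / (0.0625 + 1.8) = 9.664/1.8625 = 19328/3725 ≈ 5.1887.

μ̂_MAP = 5.1887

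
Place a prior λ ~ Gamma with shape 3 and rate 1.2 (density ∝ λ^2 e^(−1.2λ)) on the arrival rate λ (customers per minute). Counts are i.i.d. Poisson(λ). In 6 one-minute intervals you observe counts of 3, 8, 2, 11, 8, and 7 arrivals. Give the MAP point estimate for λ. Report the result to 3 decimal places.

Σxᵢ = 3+8+2+11+8+7 = 39, with n = 6.
Posterior ∝ λ^2e^(−1.2λ) · λ^39e^(−6λ) = λ^41e^(−7.2λ), i.e. Gamma(shape=42, rate=7.2).
The mode of a Gamma(a, b) with a ≥ 1 (shape–rate) is (a−1)/b = 41/7.2 ≈ 5.694.

λ̂_MAP = 5.694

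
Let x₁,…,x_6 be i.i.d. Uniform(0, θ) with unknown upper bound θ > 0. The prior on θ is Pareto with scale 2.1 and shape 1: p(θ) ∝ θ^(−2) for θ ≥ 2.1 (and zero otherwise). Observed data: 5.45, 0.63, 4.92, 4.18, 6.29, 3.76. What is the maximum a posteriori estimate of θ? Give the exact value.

The Uniform(0, θ) likelihood is θ^(−n) for θ ≥ max(xᵢ), zero otherwise. Here max(xᵢ) = 6.29.
Posterior ∝ θ^(−2) · θ^(−6) = θ^(−8) on θ ≥ max(2.1, 6.29) = 6.29.
This density is strictly decreasing in θ, so the posterior mode lies at the lower boundary of the support.

θ̂_MAP = 6.29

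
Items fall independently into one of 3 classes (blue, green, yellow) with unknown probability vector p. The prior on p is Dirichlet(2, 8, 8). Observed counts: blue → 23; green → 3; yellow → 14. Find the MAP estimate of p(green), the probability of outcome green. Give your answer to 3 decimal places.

The posterior is Dirichlet(αᵢ + nᵢ) = Dirichlet(25, 11, 22).
For a Dirichlet(a₁,…,a_K) with all aᵢ > 1, the mode has j-th component (aⱼ − 1)/(Σaᵢ − K).
Here Σaᵢ = 58 and K = 3, so p(green) = (11 − 1)/(58 − 3) = 10/55 ≈ 0.182.

MAP estimate of p(green) = 0.182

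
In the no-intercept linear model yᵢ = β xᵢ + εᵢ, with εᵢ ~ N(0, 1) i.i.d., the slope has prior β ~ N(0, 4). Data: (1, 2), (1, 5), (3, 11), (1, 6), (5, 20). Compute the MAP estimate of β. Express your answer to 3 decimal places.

log p(β | y) = −Σ(yᵢ − βxᵢ)²/(2·1) − β²/(2·4) + const.
Setting the derivative to zero: Σxᵢ(yᵢ − βxᵢ)/1 − β/4 = 0, so β = Σxᵢyᵢ / (Σxᵢ² + σ²/τ²).
Σxᵢyᵢ = 1·2 + 1·5 + 3·11 + 1·6 + 5·20 = 146; Σxᵢ² = 37; σ²/τ² = 0.25.
β̂_MAP = 146 / (37 + 0.25) = 146/37.25 ≈ 3.919.

β̂_MAP = 3.919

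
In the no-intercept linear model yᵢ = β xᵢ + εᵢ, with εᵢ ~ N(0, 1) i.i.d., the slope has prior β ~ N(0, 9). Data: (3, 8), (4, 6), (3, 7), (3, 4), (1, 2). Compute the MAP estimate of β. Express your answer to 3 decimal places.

log p(β | y) = −Σ(yᵢ − βxᵢ)²/(2·1) − β²/(2·9) + const.
Setting the derivative to zero: Σxᵢ(yᵢ − βxᵢ)/1 − β/9 = 0, so β = Σxᵢyᵢ / (Σxᵢ² + σ²/τ²).
Σxᵢyᵢ = 3·8 + 4·6 + 3·7 + 3·4 + 1·2 = 83; Σxᵢ² = 44; σ²/τ² = 1/9.
β̂_MAP = 83 / (44 + 1/9) = 83/(397/9) = 747/397 ≈ 1.882.

β̂_MAP = 1.882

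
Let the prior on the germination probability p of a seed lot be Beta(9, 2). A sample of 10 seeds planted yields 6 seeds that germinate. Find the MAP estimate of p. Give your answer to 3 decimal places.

Prior: Beta(9, 2).
Data: 6 successes in 10 trials. The binomial likelihood contributes p^6(1−p)^4, so the posterior is Beta(9+6, 2+4) = Beta(15, 6).
For Beta(a, b) with a, b > 1 the mode is (a−1)/(a+b−2) = 14/19 ≈ 0.737.

p̂_MAP = 0.737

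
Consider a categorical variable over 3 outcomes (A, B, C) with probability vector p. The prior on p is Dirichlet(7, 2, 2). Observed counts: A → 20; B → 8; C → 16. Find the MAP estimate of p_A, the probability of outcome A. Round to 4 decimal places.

MAP estimate of p_A = 0.5000

The posterior is Dirichlet(αᵢ + nᵢ) = Dirichlet(27, 10, 18).
For a Dirichlet(a₁,…,a_K) with all aᵢ > 1, the mode has j-th component (aⱼ − 1)/(Σaᵢ − K).
Here Σaᵢ = 55 and K = 3, so p_A = (27 − 1)/(55 − 3) = 26/52 ≈ 0.5000.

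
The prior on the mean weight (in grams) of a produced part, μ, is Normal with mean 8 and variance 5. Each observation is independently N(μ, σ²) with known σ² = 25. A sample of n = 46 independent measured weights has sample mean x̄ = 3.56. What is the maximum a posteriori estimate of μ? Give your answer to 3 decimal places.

μ̂_MAP = 3.995

n = 46, x̄ = 3.56.
For a Normal prior and Normal likelihood with known variance, the posterior is Normal; its mode equals its mean, the precision-weighted average.
Prior precision 1/σ₀² = 1/5 = 0.2; data precision n/σ² = 46/25 = 1.84.
μ̂ = (0.2·8 + 1.84·3.56) / (0.2 + 1.84) = 8.1504/2.04 = 1698/425 ≈ 3.995.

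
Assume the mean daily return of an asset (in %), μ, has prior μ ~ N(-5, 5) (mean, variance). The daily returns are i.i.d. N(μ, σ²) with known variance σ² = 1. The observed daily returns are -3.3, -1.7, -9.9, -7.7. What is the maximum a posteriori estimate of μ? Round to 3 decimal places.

n = 4; x̄ = ((-3.3) + (-1.7) + (-9.9) + (-7.7))/4 = -22.6/4 = -5.65.
For a Normal prior and Normal likelihood with known variance, the posterior is Normal; its mode equals its mean, the precision-weighted average.
Prior precision 1/σ₀² = 1/5 = 0.2; data precision n/σ² = 4/1 = 4.
μ̂ = (0.2·(-5) + 4·(-5.65)) / (0.2 + 4) = (-23.6)/4.2 = -118/21 ≈ -5.619.

μ̂_MAP = -5.619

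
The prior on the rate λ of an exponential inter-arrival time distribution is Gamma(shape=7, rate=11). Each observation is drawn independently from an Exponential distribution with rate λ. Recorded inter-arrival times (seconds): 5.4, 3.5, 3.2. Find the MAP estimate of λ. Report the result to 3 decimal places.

The Exponential(rate=λ) likelihood is ∝ λ^n e^(−λΣtᵢ). Here n = 3 and Σtᵢ = 5.4 + 3.5 + 3.2 = 12.1.
Posterior ∝ λ^6e^(−11λ) · λ^3e^(−12.1λ) = λ^9e^(−23.1λ), i.e. Gamma(10, 23.1).
Mode = (a−1)/b = 9/23.1 ≈ 0.390.

λ̂_MAP = 0.390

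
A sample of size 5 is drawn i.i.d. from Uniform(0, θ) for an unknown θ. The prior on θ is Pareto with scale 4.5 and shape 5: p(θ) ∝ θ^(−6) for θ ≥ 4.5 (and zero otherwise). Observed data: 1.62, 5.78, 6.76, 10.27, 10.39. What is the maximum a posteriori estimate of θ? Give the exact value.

The Uniform(0, θ) likelihood is θ^(−n) for θ ≥ max(xᵢ), zero otherwise. Here max(xᵢ) = 10.39.
Posterior ∝ θ^(−6) · θ^(−5) = θ^(−11) on θ ≥ max(4.5, 10.39) = 10.39.
This density is strictly decreasing in θ, so the posterior mode lies at the lower boundary of the support.

θ̂_MAP = 10.39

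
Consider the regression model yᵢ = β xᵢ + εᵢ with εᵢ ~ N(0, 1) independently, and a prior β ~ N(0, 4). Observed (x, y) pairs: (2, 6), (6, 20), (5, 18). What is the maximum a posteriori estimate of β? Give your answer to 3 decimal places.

log p(β | y) = −Σ(yᵢ − βxᵢ)²/(2·1) − β²/(2·4) + const.
Setting the derivative to zero: Σxᵢ(yᵢ − βxᵢ)/1 − β/4 = 0, so β = Σxᵢyᵢ / (Σxᵢ² + σ²/τ²).
Σxᵢyᵢ = 2·6 + 6·20 + 5·18 = 222; Σxᵢ² = 65; σ²/τ² = 0.25.
β̂_MAP = 222 / (65 + 0.25) = 222/65.25 ≈ 3.402.

β̂_MAP = 3.402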